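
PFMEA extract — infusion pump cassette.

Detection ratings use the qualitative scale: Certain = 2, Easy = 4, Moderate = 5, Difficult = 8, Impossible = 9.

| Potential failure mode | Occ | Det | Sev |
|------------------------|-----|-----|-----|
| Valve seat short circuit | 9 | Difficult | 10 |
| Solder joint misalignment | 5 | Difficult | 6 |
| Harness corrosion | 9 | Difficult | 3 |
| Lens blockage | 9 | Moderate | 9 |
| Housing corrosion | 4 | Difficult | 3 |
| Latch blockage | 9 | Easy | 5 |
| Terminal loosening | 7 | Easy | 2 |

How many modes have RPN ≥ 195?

RPN = Severity × Occurrence × Detection:
  Valve seat short circuit: 10 × 9 × 8 = 720
  Solder joint misalignment: 6 × 5 × 8 = 240
  Harness corrosion: 3 × 9 × 8 = 216
  Lens blockage: 9 × 9 × 5 = 405
  Housing corrosion: 3 × 4 × 8 = 96
  Latch blockage: 5 × 9 × 4 = 180
  Terminal loosening: 2 × 7 × 4 = 56
Modes with RPN ≥ 195: Valve seat short circuit (720), Solder joint misalignment (240), Harness corrosion (216), Lens blockage (405) → 4.

4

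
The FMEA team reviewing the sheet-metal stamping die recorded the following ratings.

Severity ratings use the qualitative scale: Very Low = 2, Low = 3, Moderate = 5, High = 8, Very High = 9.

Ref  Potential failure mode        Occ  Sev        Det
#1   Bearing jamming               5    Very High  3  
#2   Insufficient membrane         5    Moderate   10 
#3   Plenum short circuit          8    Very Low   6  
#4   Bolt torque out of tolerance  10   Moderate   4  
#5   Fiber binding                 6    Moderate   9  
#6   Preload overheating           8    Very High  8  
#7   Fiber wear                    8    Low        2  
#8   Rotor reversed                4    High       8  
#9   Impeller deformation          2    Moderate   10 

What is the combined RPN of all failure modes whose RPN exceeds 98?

RPN = Severity × Occurrence × Detection:
  #1: 9 × 5 × 3 = 135
  #2: 5 × 5 × 10 = 250
  #3: 2 × 8 × 6 = 96
  #4: 5 × 10 × 4 = 200
  #5: 5 × 6 × 9 = 270
  #6: 9 × 8 × 8 = 576
  #7: 3 × 8 × 2 = 48
  #8: 8 × 4 × 8 = 256
  #9: 5 × 2 × 10 = 100
RPN > 98: #1 (135), #2 (250), #4 (200), #5 (270), #6 (576), #8 (256), #9 (100).
Sum: 135 + 250 + 200 + 270 + 576 + 256 + 100 = 1787.

1787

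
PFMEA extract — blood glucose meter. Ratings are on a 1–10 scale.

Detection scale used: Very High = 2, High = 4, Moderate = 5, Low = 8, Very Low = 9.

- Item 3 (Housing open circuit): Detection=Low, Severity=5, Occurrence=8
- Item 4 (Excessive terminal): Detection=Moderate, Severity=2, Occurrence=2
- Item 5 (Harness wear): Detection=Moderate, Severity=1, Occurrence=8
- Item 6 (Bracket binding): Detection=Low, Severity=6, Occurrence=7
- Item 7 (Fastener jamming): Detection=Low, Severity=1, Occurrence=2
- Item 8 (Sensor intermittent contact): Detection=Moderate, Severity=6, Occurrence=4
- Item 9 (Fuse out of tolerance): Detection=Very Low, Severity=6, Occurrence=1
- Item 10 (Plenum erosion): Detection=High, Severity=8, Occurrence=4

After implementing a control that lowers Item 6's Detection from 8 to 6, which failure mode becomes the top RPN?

RPN = Severity × Occurrence × Detection:
  Item 3: 5 × 8 × 8 = 320
  Item 4: 2 × 2 × 5 = 20
  Item 5: 1 × 8 × 5 = 40
  Item 6: 6 × 7 × 8 = 336
  Item 7: 1 × 2 × 8 = 16
  Item 8: 6 × 4 × 5 = 120
  Item 9: 6 × 1 × 9 = 54
  Item 10: 8 × 4 × 4 = 128
After action: Item 6 → 6 × 7 × 6 = 252.
Revised RPNs: Item 3=320, Item 6=252, Item 10=128, Item 8=120, Item 9=54, Item 5=40, Item 4=20, Item 7=16.
Highest is now Item 3 (320).

Item 3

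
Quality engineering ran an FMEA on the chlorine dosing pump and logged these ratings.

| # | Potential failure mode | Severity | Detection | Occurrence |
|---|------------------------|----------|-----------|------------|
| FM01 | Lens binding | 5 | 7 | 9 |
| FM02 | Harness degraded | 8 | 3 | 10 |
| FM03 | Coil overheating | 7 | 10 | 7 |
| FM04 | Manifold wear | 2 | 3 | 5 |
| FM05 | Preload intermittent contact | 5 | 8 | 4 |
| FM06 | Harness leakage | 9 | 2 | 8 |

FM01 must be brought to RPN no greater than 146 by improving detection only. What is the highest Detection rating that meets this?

3

FM01: S=5, O=9, D=7 → current RPN = 315.
Fixed product = 45. Need 45 × D ≤ 146, so D ≤ 146/45 = 3.24.
Maximum integer Detection rating = 3 (gives RPN 135; D=4 would give 180 > 146).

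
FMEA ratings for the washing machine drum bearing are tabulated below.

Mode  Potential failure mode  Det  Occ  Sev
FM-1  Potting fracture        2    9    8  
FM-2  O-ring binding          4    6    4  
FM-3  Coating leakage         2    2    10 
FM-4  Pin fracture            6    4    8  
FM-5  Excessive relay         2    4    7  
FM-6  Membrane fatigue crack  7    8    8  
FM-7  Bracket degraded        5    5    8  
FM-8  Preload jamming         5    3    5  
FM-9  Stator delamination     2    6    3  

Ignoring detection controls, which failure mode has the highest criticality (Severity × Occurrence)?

FM-1

Criticality = Severity × Occurrence:
  FM-1: 8 × 9 = 72
  FM-2: 4 × 6 = 24
  FM-3: 10 × 2 = 20
  FM-4: 8 × 4 = 32
  FM-5: 7 × 4 = 28
  FM-6: 8 × 8 = 64
  FM-7: 8 × 5 = 40
  FM-8: 5 × 3 = 15
  FM-9: 3 × 6 = 18
Highest criticality is 72 → FM-1.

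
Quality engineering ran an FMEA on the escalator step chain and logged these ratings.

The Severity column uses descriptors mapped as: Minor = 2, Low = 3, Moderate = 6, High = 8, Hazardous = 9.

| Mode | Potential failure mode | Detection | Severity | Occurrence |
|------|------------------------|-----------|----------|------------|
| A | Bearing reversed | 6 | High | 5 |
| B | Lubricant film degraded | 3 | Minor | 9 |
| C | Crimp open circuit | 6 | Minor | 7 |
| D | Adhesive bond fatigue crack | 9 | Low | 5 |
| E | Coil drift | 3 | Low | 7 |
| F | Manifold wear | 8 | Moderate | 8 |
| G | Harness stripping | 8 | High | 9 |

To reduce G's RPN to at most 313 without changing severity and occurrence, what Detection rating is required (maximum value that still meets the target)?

4

G: S=8, O=9, D=8 → current RPN = 576.
Fixed product = 72. Need 72 × D ≤ 313, so D ≤ 313/72 = 4.35.
Maximum integer Detection rating = 4 (gives RPN 288; D=5 would give 360 > 313).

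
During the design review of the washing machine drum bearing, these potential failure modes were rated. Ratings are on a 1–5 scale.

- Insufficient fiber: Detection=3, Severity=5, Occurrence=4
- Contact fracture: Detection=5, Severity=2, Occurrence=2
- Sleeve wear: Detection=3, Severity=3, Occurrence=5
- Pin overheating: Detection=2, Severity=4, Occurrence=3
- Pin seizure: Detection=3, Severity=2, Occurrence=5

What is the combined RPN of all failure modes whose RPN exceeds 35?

RPN = Severity × Occurrence × Detection:
  Insufficient fiber: 5 × 4 × 3 = 60
  Contact fracture: 2 × 2 × 5 = 20
  Sleeve wear: 3 × 5 × 3 = 45
  Pin overheating: 4 × 3 × 2 = 24
  Pin seizure: 2 × 5 × 3 = 30
RPN > 35: Insufficient fiber (60), Sleeve wear (45).
Sum: 60 + 45 = 105.

105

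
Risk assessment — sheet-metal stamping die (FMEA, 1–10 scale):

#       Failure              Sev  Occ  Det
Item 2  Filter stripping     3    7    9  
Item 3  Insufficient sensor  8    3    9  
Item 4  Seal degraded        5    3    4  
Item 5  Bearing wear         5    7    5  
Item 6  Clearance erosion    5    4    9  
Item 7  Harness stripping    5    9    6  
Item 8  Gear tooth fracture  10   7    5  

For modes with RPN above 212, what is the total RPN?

RPN = Severity × Occurrence × Detection:
  Item 2: 3 × 7 × 9 = 189
  Item 3: 8 × 3 × 9 = 216
  Item 4: 5 × 3 × 4 = 60
  Item 5: 5 × 7 × 5 = 175
  Item 6: 5 × 4 × 9 = 180
  Item 7: 5 × 9 × 6 = 270
  Item 8: 10 × 7 × 5 = 350
RPN > 212: Item 3 (216), Item 7 (270), Item 8 (350).
Sum: 216 + 270 + 350 = 836.

836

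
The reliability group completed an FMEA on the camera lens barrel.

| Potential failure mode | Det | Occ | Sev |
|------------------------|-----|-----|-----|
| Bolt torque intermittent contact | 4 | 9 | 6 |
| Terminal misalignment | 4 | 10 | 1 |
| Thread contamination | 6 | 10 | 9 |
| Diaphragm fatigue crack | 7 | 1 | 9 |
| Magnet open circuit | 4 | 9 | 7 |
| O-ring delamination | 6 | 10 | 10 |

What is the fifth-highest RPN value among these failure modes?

63

RPN = Severity × Occurrence × Detection:
  Bolt torque intermittent contact: 6 × 9 × 4 = 216
  Terminal misalignment: 1 × 10 × 4 = 40
  Thread contamination: 9 × 10 × 6 = 540
  Diaphragm fatigue crack: 9 × 1 × 7 = 63
  Magnet open circuit: 7 × 9 × 4 = 252
  O-ring delamination: 10 × 10 × 6 = 600
Sorted descending: 600, 540, 252, 216, 63, 40.
The fifth-highest RPN is 63 (Diaphragm fatigue crack).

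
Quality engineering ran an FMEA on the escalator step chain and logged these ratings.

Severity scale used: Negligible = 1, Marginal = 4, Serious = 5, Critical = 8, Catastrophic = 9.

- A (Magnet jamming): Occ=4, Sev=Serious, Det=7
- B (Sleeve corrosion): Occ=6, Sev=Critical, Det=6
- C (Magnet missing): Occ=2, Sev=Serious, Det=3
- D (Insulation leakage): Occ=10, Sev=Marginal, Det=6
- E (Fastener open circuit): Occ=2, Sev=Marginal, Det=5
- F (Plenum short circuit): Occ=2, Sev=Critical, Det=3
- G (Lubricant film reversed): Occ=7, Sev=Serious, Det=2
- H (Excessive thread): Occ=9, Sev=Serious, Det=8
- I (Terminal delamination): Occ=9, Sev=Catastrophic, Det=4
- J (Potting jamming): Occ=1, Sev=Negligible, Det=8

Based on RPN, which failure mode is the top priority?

RPN = Severity × Occurrence × Detection:
  A: 5 × 4 × 7 = 140
  B: 8 × 6 × 6 = 288
  C: 5 × 2 × 3 = 30
  D: 4 × 10 × 6 = 240
  E: 4 × 2 × 5 = 40
  F: 8 × 2 × 3 = 48
  G: 5 × 7 × 2 = 70
  H: 5 × 9 × 8 = 360
  I: 9 × 9 × 4 = 324
  J: 1 × 1 × 8 = 8
Highest RPN is 360 → H.

H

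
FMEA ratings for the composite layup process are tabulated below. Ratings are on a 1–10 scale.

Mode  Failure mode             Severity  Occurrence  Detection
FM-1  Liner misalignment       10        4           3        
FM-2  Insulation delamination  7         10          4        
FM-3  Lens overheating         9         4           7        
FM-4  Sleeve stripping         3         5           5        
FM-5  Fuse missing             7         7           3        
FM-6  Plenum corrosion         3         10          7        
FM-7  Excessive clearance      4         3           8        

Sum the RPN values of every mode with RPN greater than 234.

RPN = Severity × Occurrence × Detection:
  FM-1: 10 × 4 × 3 = 120
  FM-2: 7 × 10 × 4 = 280
  FM-3: 9 × 4 × 7 = 252
  FM-4: 3 × 5 × 5 = 75
  FM-5: 7 × 7 × 3 = 147
  FM-6: 3 × 10 × 7 = 210
  FM-7: 4 × 3 × 8 = 96
RPN > 234: FM-2 (280), FM-3 (252).
Sum: 280 + 252 = 532.

532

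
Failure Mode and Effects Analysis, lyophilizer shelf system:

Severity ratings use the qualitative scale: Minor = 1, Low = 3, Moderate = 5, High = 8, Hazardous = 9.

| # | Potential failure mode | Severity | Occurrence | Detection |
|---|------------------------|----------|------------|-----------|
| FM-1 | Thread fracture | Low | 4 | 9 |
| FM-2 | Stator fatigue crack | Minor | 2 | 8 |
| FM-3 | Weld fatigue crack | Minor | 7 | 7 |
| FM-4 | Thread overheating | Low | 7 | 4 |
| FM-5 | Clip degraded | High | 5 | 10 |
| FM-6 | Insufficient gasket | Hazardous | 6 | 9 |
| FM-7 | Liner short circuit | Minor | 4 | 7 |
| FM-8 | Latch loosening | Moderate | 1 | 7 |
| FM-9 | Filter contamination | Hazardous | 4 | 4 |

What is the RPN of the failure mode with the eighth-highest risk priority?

RPN = Severity × Occurrence × Detection:
  FM-1: 3 × 4 × 9 = 108
  FM-2: 1 × 2 × 8 = 16
  FM-3: 1 × 7 × 7 = 49
  FM-4: 3 × 7 × 4 = 84
  FM-5: 8 × 5 × 10 = 400
  FM-6: 9 × 6 × 9 = 486
  FM-7: 1 × 4 × 7 = 28
  FM-8: 5 × 1 × 7 = 35
  FM-9: 9 × 4 × 4 = 144
Sorted descending: 486, 400, 144, 108, 84, 49, 35, 28, 16.
The eighth-highest RPN is 28 (FM-7).

28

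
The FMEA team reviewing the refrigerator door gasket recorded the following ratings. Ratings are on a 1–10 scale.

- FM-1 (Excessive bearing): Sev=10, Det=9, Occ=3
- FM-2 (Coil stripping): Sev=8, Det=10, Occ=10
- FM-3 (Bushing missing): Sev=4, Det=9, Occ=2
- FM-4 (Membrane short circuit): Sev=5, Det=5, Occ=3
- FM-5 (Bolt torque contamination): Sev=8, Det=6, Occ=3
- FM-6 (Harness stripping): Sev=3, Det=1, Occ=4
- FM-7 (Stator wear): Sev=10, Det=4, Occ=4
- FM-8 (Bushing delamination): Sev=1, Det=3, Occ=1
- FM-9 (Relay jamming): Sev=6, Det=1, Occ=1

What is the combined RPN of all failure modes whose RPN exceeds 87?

1374

RPN = Severity × Occurrence × Detection:
  FM-1: 10 × 3 × 9 = 270
  FM-2: 8 × 10 × 10 = 800
  FM-3: 4 × 2 × 9 = 72
  FM-4: 5 × 3 × 5 = 75
  FM-5: 8 × 3 × 6 = 144
  FM-6: 3 × 4 × 1 = 12
  FM-7: 10 × 4 × 4 = 160
  FM-8: 1 × 1 × 3 = 3
  FM-9: 6 × 1 × 1 = 6
RPN > 87: FM-1 (270), FM-2 (800), FM-5 (144), FM-7 (160).
Sum: 270 + 800 + 144 + 160 = 1374.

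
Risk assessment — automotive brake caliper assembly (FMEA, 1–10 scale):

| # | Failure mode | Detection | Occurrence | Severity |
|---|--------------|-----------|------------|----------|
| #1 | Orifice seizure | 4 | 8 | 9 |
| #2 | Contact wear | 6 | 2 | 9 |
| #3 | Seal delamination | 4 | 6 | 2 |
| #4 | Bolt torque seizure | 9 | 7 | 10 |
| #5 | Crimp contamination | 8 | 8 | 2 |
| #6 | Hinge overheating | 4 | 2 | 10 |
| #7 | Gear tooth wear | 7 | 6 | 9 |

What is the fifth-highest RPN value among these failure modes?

RPN = Severity × Occurrence × Detection:
  #1: 9 × 8 × 4 = 288
  #2: 9 × 2 × 6 = 108
  #3: 2 × 6 × 4 = 48
  #4: 10 × 7 × 9 = 630
  #5: 2 × 8 × 8 = 128
  #6: 10 × 2 × 4 = 80
  #7: 9 × 6 × 7 = 378
Sorted descending: 630, 378, 288, 128, 108, 80, 48.
The fifth-highest RPN is 108 (#2).

108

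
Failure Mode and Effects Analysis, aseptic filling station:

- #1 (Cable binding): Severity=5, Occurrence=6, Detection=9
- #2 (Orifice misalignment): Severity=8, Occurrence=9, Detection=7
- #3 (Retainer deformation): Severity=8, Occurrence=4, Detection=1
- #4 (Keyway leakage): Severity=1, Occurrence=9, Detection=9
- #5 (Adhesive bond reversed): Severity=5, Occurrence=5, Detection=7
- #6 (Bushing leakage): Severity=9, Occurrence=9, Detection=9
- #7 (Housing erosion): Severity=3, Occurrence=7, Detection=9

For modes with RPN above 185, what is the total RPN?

RPN = Severity × Occurrence × Detection:
  #1: 5 × 6 × 9 = 270
  #2: 8 × 9 × 7 = 504
  #3: 8 × 4 × 1 = 32
  #4: 1 × 9 × 9 = 81
  #5: 5 × 5 × 7 = 175
  #6: 9 × 9 × 9 = 729
  #7: 3 × 7 × 9 = 189
RPN > 185: #1 (270), #2 (504), #6 (729), #7 (189).
Sum: 270 + 504 + 729 + 189 = 1692.

1692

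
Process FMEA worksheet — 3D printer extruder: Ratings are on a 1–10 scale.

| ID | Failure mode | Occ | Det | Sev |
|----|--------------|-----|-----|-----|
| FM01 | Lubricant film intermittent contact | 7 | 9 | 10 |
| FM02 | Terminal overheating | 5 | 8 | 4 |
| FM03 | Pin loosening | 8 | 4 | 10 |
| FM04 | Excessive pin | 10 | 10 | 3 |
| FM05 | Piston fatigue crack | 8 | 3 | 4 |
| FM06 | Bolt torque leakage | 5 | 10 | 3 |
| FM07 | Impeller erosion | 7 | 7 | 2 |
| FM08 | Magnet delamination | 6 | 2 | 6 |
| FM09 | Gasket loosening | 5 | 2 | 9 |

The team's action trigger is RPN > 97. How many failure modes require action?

RPN = Severity × Occurrence × Detection:
  FM01: 10 × 7 × 9 = 630
  FM02: 4 × 5 × 8 = 160
  FM03: 10 × 8 × 4 = 320
  FM04: 3 × 10 × 10 = 300
  FM05: 4 × 8 × 3 = 96
  FM06: 3 × 5 × 10 = 150
  FM07: 2 × 7 × 7 = 98
  FM08: 6 × 6 × 2 = 72
  FM09: 9 × 5 × 2 = 90
Modes with RPN > 97: FM01 (630), FM02 (160), FM03 (320), FM04 (300), FM06 (150), FM07 (98) → 6.

6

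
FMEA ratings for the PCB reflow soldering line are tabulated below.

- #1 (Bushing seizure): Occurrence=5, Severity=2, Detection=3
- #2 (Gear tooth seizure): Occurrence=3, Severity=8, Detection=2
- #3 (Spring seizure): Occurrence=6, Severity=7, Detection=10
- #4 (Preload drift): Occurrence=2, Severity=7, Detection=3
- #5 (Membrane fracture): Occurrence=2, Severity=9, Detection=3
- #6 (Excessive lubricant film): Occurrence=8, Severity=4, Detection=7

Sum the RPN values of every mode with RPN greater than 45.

746

RPN = Severity × Occurrence × Detection:
  #1: 2 × 5 × 3 = 30
  #2: 8 × 3 × 2 = 48
  #3: 7 × 6 × 10 = 420
  #4: 7 × 2 × 3 = 42
  #5: 9 × 2 × 3 = 54
  #6: 4 × 8 × 7 = 224
RPN > 45: #2 (48), #3 (420), #5 (54), #6 (224).
Sum: 48 + 420 + 54 + 224 = 746.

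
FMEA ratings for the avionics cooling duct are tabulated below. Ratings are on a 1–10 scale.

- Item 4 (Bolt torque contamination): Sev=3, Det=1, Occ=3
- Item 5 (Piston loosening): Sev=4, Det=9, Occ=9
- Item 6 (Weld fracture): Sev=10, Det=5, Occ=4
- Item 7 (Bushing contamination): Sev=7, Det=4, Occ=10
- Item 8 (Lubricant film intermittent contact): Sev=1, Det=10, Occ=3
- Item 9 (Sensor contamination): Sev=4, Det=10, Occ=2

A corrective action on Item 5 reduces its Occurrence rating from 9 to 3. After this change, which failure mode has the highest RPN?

Item 7

RPN = Severity × Occurrence × Detection:
  Item 4: 3 × 3 × 1 = 9
  Item 5: 4 × 9 × 9 = 324
  Item 6: 10 × 4 × 5 = 200
  Item 7: 7 × 10 × 4 = 280
  Item 8: 1 × 3 × 10 = 30
  Item 9: 4 × 2 × 10 = 80
After action: Item 5 → 4 × 3 × 9 = 108.
Revised RPNs: Item 7=280, Item 6=200, Item 5=108, Item 9=80, Item 8=30, Item 4=9.
Highest is now Item 7 (280).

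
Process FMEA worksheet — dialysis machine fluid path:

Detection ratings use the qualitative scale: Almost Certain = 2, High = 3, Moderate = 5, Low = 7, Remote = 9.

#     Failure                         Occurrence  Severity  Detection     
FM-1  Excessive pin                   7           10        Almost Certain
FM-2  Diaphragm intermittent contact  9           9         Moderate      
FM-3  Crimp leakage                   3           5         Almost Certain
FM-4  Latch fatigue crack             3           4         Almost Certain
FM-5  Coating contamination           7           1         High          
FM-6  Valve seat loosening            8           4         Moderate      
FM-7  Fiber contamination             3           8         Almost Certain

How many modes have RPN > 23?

RPN = Severity × Occurrence × Detection:
  FM-1: 10 × 7 × 2 = 140
  FM-2: 9 × 9 × 5 = 405
  FM-3: 5 × 3 × 2 = 30
  FM-4: 4 × 3 × 2 = 24
  FM-5: 1 × 7 × 3 = 21
  FM-6: 4 × 8 × 5 = 160
  FM-7: 8 × 3 × 2 = 48
Modes with RPN > 23: FM-1 (140), FM-2 (405), FM-3 (30), FM-4 (24), FM-6 (160), FM-7 (48) → 6.

6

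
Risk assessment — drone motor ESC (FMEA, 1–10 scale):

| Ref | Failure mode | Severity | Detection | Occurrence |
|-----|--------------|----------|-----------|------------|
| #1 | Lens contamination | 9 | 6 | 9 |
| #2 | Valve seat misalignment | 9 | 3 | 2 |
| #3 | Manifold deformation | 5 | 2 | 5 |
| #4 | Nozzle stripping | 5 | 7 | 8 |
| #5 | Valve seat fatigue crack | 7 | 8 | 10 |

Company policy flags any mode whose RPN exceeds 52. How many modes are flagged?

RPN = Severity × Occurrence × Detection:
  #1: 9 × 9 × 6 = 486
  #2: 9 × 2 × 3 = 54
  #3: 5 × 5 × 2 = 50
  #4: 5 × 8 × 7 = 280
  #5: 7 × 10 × 8 = 560
Modes with RPN > 52: #1 (486), #2 (54), #4 (280), #5 (560) → 4.

4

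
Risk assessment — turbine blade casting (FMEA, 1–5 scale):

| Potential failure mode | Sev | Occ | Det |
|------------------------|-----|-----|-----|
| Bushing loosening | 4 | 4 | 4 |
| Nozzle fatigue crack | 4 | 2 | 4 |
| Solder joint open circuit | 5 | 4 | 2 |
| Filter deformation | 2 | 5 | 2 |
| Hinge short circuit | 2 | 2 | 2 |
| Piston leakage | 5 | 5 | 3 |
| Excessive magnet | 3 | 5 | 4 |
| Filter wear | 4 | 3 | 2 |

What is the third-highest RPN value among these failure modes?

RPN = Severity × Occurrence × Detection:
  Bushing loosening: 4 × 4 × 4 = 64
  Nozzle fatigue crack: 4 × 2 × 4 = 32
  Solder joint open circuit: 5 × 4 × 2 = 40
  Filter deformation: 2 × 5 × 2 = 20
  Hinge short circuit: 2 × 2 × 2 = 8
  Piston leakage: 5 × 5 × 3 = 75
  Excessive magnet: 3 × 5 × 4 = 60
  Filter wear: 4 × 3 × 2 = 24
Sorted descending: 75, 64, 60, 40, 32, 24, 20, 8.
The third-highest RPN is 60 (Excessive magnet).

60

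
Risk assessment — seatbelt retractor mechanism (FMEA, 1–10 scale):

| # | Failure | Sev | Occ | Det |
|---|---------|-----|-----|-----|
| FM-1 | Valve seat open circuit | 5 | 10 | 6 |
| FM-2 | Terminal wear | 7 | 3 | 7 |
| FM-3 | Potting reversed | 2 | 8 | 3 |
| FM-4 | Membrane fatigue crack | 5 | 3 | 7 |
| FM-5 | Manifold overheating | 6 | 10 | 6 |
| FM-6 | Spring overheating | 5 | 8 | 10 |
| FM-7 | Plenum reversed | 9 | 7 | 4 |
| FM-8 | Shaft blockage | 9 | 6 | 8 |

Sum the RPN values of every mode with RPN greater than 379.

RPN = Severity × Occurrence × Detection:
  FM-1: 5 × 10 × 6 = 300
  FM-2: 7 × 3 × 7 = 147
  FM-3: 2 × 8 × 3 = 48
  FM-4: 5 × 3 × 7 = 105
  FM-5: 6 × 10 × 6 = 360
  FM-6: 5 × 8 × 10 = 400
  FM-7: 9 × 7 × 4 = 252
  FM-8: 9 × 6 × 8 = 432
RPN > 379: FM-6 (400), FM-8 (432).
Sum: 400 + 432 = 832.

832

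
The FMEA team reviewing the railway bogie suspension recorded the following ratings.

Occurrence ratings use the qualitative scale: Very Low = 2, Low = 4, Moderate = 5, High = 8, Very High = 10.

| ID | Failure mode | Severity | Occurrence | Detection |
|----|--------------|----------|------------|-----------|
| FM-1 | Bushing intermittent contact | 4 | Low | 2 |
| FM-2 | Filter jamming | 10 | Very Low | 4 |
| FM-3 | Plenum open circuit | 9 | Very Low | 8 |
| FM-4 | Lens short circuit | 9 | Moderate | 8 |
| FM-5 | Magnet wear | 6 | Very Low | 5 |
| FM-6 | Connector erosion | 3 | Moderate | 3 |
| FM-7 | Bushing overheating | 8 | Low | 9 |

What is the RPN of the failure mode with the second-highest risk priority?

288

RPN = Severity × Occurrence × Detection:
  FM-1: 4 × 4 × 2 = 32
  FM-2: 10 × 2 × 4 = 80
  FM-3: 9 × 2 × 8 = 144
  FM-4: 9 × 5 × 8 = 360
  FM-5: 6 × 2 × 5 = 60
  FM-6: 3 × 5 × 3 = 45
  FM-7: 8 × 4 × 9 = 288
Sorted descending: 360, 288, 144, 80, 60, 45, 32.
The second-highest RPN is 288 (FM-7).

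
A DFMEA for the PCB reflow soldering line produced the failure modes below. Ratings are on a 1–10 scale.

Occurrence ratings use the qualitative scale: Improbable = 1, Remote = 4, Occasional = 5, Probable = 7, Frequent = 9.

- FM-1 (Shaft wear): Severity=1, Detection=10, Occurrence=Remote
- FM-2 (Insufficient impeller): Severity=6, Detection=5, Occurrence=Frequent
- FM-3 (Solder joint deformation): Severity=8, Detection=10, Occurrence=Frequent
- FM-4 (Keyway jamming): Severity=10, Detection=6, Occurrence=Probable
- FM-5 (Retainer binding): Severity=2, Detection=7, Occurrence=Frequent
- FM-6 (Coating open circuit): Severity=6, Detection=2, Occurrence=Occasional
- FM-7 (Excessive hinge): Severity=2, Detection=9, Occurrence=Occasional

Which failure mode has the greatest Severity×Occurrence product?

FM-3

Criticality = Severity × Occurrence:
  FM-1: 1 × 4 = 4
  FM-2: 6 × 9 = 54
  FM-3: 8 × 9 = 72
  FM-4: 10 × 7 = 70
  FM-5: 2 × 9 = 18
  FM-6: 6 × 5 = 30
  FM-7: 2 × 5 = 10
Highest criticality is 72 → FM-3.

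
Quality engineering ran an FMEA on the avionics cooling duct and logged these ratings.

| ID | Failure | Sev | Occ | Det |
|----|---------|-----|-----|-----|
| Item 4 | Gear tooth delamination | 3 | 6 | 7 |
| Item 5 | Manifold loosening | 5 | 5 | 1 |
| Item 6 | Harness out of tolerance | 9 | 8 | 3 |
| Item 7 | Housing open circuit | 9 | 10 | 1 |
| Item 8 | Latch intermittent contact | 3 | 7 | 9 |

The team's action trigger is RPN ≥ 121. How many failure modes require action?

3

RPN = Severity × Occurrence × Detection:
  Item 4: 3 × 6 × 7 = 126
  Item 5: 5 × 5 × 1 = 25
  Item 6: 9 × 8 × 3 = 216
  Item 7: 9 × 10 × 1 = 90
  Item 8: 3 × 7 × 9 = 189
Modes with RPN ≥ 121: Item 4 (126), Item 6 (216), Item 8 (189) → 3.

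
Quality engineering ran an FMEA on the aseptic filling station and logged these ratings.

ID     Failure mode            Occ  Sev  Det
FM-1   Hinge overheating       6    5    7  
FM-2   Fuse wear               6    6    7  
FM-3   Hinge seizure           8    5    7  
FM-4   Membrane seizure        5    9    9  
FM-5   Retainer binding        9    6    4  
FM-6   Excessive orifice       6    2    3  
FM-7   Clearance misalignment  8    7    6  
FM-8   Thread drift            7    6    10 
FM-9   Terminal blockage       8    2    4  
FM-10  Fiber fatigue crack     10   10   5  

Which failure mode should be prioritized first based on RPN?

FM-10

RPN = Severity × Occurrence × Detection:
  FM-1: 5 × 6 × 7 = 210
  FM-2: 6 × 6 × 7 = 252
  FM-3: 5 × 8 × 7 = 280
  FM-4: 9 × 5 × 9 = 405
  FM-5: 6 × 9 × 4 = 216
  FM-6: 2 × 6 × 3 = 36
  FM-7: 7 × 8 × 6 = 336
  FM-8: 6 × 7 × 10 = 420
  FM-9: 2 × 8 × 4 = 64
  FM-10: 10 × 10 × 5 = 500
Highest RPN is 500 → FM-10.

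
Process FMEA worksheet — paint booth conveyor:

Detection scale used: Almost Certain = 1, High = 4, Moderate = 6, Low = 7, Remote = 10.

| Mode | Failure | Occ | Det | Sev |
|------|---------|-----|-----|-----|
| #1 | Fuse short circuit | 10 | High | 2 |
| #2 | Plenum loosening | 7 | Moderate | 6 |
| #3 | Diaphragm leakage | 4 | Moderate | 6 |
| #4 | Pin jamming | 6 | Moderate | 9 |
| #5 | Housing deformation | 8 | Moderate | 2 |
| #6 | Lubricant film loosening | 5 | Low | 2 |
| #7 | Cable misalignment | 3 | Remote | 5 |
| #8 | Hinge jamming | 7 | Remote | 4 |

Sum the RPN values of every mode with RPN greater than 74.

RPN = Severity × Occurrence × Detection:
  #1: 2 × 10 × 4 = 80
  #2: 6 × 7 × 6 = 252
  #3: 6 × 4 × 6 = 144
  #4: 9 × 6 × 6 = 324
  #5: 2 × 8 × 6 = 96
  #6: 2 × 5 × 7 = 70
  #7: 5 × 3 × 10 = 150
  #8: 4 × 7 × 10 = 280
RPN > 74: #1 (80), #2 (252), #3 (144), #4 (324), #5 (96), #7 (150), #8 (280).
Sum: 80 + 252 + 144 + 324 + 96 + 150 + 280 = 1326.

1326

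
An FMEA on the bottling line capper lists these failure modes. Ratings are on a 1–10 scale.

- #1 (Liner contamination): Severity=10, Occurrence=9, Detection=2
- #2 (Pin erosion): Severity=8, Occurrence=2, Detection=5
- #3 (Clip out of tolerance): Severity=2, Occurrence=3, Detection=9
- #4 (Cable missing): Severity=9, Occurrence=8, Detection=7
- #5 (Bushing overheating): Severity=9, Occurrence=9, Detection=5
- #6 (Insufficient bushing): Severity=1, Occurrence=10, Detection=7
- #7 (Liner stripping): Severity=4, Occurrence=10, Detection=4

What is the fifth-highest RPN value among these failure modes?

80

RPN = Severity × Occurrence × Detection:
  #1: 10 × 9 × 2 = 180
  #2: 8 × 2 × 5 = 80
  #3: 2 × 3 × 9 = 54
  #4: 9 × 8 × 7 = 504
  #5: 9 × 9 × 5 = 405
  #6: 1 × 10 × 7 = 70
  #7: 4 × 10 × 4 = 160
Sorted descending: 504, 405, 180, 160, 80, 70, 54.
The fifth-highest RPN is 80 (#2).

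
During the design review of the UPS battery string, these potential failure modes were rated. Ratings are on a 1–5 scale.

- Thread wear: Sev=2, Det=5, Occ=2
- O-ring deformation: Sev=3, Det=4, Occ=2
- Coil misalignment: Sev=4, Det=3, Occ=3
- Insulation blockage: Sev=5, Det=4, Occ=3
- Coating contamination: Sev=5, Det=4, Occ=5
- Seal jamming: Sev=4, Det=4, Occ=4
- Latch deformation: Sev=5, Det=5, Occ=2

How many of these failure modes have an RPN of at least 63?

RPN = Severity × Occurrence × Detection:
  Thread wear: 2 × 2 × 5 = 20
  O-ring deformation: 3 × 2 × 4 = 24
  Coil misalignment: 4 × 3 × 3 = 36
  Insulation blockage: 5 × 3 × 4 = 60
  Coating contamination: 5 × 5 × 4 = 100
  Seal jamming: 4 × 4 × 4 = 64
  Latch deformation: 5 × 2 × 5 = 50
Modes with RPN ≥ 63: Coating contamination (100), Seal jamming (64) → 2.

2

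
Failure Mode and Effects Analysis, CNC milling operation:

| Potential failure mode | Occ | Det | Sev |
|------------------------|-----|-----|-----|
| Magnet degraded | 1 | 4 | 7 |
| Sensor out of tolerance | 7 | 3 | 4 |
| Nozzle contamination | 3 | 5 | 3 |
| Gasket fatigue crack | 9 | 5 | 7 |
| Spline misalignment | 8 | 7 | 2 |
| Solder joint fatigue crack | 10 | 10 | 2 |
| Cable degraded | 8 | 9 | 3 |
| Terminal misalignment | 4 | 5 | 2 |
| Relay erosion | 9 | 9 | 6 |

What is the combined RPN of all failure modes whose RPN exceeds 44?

1458

RPN = Severity × Occurrence × Detection:
  Magnet degraded: 7 × 1 × 4 = 28
  Sensor out of tolerance: 4 × 7 × 3 = 84
  Nozzle contamination: 3 × 3 × 5 = 45
  Gasket fatigue crack: 7 × 9 × 5 = 315
  Spline misalignment: 2 × 8 × 7 = 112
  Solder joint fatigue crack: 2 × 10 × 10 = 200
  Cable degraded: 3 × 8 × 9 = 216
  Terminal misalignment: 2 × 4 × 5 = 40
  Relay erosion: 6 × 9 × 9 = 486
RPN > 44: Sensor out of tolerance (84), Nozzle contamination (45), Gasket fatigue crack (315), Spline misalignment (112), Solder joint fatigue crack (200), Cable degraded (216), Relay erosion (486).
Sum: 84 + 45 + 315 + 112 + 200 + 216 + 486 = 1458.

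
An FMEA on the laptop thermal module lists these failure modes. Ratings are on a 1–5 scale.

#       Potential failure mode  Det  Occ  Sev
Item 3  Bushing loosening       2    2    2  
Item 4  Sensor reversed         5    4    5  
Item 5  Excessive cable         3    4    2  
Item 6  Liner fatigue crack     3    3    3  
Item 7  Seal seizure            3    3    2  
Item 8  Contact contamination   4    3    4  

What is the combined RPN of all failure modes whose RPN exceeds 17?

217

RPN = Severity × Occurrence × Detection:
  Item 3: 2 × 2 × 2 = 8
  Item 4: 5 × 4 × 5 = 100
  Item 5: 2 × 4 × 3 = 24
  Item 6: 3 × 3 × 3 = 27
  Item 7: 2 × 3 × 3 = 18
  Item 8: 4 × 3 × 4 = 48
RPN > 17: Item 4 (100), Item 5 (24), Item 6 (27), Item 7 (18), Item 8 (48).
Sum: 100 + 24 + 27 + 18 + 48 = 217.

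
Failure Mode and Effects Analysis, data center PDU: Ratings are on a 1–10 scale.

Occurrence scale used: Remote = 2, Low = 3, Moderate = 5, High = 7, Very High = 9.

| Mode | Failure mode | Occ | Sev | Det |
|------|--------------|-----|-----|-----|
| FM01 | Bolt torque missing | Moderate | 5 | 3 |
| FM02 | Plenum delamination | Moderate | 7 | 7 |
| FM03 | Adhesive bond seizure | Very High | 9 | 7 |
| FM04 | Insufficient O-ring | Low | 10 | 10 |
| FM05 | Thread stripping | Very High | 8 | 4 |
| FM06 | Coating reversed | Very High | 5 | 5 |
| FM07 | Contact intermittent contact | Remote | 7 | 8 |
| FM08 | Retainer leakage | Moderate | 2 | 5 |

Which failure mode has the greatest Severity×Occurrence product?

Criticality = Severity × Occurrence:
  FM01: 5 × 5 = 25
  FM02: 7 × 5 = 35
  FM03: 9 × 9 = 81
  FM04: 10 × 3 = 30
  FM05: 8 × 9 = 72
  FM06: 5 × 9 = 45
  FM07: 7 × 2 = 14
  FM08: 2 × 5 = 10
Highest criticality is 81 → FM03.

FM03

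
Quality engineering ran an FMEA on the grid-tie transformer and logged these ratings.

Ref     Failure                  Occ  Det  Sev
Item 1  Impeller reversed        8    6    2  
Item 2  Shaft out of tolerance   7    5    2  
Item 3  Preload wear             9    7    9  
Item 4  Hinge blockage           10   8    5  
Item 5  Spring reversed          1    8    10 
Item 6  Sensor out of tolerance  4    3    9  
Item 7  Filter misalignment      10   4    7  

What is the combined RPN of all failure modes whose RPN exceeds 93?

RPN = Severity × Occurrence × Detection:
  Item 1: 2 × 8 × 6 = 96
  Item 2: 2 × 7 × 5 = 70
  Item 3: 9 × 9 × 7 = 567
  Item 4: 5 × 10 × 8 = 400
  Item 5: 10 × 1 × 8 = 80
  Item 6: 9 × 4 × 3 = 108
  Item 7: 7 × 10 × 4 = 280
RPN > 93: Item 1 (96), Item 3 (567), Item 4 (400), Item 6 (108), Item 7 (280).
Sum: 96 + 567 + 400 + 108 + 280 = 1451.

1451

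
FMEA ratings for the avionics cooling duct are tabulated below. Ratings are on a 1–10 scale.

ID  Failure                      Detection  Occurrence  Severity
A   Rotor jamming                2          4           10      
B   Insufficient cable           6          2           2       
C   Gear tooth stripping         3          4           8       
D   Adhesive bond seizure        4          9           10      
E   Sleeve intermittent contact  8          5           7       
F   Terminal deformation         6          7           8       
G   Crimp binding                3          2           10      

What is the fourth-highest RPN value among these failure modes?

RPN = Severity × Occurrence × Detection:
  A: 10 × 4 × 2 = 80
  B: 2 × 2 × 6 = 24
  C: 8 × 4 × 3 = 96
  D: 10 × 9 × 4 = 360
  E: 7 × 5 × 8 = 280
  F: 8 × 7 × 6 = 336
  G: 10 × 2 × 3 = 60
Sorted descending: 360, 336, 280, 96, 80, 60, 24.
The fourth-highest RPN is 96 (C).

96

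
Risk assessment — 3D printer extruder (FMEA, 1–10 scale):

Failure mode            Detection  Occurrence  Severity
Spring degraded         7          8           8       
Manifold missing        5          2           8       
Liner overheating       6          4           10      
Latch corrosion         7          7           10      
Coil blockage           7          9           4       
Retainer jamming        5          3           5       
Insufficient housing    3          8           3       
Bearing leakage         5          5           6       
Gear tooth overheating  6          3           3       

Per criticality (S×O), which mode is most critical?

Latch corrosion

Criticality = Severity × Occurrence:
  Spring degraded: 8 × 8 = 64
  Manifold missing: 8 × 2 = 16
  Liner overheating: 10 × 4 = 40
  Latch corrosion: 10 × 7 = 70
  Coil blockage: 4 × 9 = 36
  Retainer jamming: 5 × 3 = 15
  Insufficient housing: 3 × 8 = 24
  Bearing leakage: 6 × 5 = 30
  Gear tooth overheating: 3 × 3 = 9
Highest criticality is 70 → Latch corrosion.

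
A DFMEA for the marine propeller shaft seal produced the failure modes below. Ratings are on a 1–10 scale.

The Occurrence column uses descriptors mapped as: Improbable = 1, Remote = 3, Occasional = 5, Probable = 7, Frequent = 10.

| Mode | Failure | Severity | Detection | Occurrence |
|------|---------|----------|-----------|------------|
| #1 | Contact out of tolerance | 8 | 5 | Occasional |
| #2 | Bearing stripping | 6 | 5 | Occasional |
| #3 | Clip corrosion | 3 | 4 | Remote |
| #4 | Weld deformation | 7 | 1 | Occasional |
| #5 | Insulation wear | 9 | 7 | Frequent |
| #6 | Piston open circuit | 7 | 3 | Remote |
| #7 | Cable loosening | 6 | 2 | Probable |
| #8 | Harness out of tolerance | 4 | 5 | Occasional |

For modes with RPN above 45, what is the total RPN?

RPN = Severity × Occurrence × Detection:
  #1: 8 × 5 × 5 = 200
  #2: 6 × 5 × 5 = 150
  #3: 3 × 3 × 4 = 36
  #4: 7 × 5 × 1 = 35
  #5: 9 × 10 × 7 = 630
  #6: 7 × 3 × 3 = 63
  #7: 6 × 7 × 2 = 84
  #8: 4 × 5 × 5 = 100
RPN > 45: #1 (200), #2 (150), #5 (630), #6 (63), #7 (84), #8 (100).
Sum: 200 + 150 + 630 + 63 + 84 + 100 = 1227.

1227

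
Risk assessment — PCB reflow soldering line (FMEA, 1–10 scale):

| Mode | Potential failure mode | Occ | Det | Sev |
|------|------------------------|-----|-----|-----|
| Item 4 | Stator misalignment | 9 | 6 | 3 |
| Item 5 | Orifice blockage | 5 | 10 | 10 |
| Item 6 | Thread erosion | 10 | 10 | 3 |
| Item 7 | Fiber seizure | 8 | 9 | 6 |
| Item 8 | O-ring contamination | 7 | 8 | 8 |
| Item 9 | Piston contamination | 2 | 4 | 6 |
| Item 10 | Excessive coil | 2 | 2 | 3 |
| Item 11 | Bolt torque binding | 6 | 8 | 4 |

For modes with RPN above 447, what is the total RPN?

RPN = Severity × Occurrence × Detection:
  Item 4: 3 × 9 × 6 = 162
  Item 5: 10 × 5 × 10 = 500
  Item 6: 3 × 10 × 10 = 300
  Item 7: 6 × 8 × 9 = 432
  Item 8: 8 × 7 × 8 = 448
  Item 9: 6 × 2 × 4 = 48
  Item 10: 3 × 2 × 2 = 12
  Item 11: 4 × 6 × 8 = 192
RPN > 447: Item 5 (500), Item 8 (448).
Sum: 500 + 448 = 948.

948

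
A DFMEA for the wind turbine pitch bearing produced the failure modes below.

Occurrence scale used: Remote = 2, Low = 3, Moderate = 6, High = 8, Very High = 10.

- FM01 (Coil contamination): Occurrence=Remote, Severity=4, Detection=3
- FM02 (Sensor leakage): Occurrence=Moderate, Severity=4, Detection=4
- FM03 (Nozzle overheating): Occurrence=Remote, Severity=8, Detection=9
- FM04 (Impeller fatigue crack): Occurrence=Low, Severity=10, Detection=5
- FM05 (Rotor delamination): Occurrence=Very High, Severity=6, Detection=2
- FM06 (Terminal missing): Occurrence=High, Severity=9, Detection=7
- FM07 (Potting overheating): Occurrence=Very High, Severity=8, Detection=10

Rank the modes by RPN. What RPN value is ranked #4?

RPN = Severity × Occurrence × Detection:
  FM01: 4 × 2 × 3 = 24
  FM02: 4 × 6 × 4 = 96
  FM03: 8 × 2 × 9 = 144
  FM04: 10 × 3 × 5 = 150
  FM05: 6 × 10 × 2 = 120
  FM06: 9 × 8 × 7 = 504
  FM07: 8 × 10 × 10 = 800
Sorted descending: 800, 504, 150, 144, 120, 96, 24.
The fourth-highest RPN is 144 (FM03).

144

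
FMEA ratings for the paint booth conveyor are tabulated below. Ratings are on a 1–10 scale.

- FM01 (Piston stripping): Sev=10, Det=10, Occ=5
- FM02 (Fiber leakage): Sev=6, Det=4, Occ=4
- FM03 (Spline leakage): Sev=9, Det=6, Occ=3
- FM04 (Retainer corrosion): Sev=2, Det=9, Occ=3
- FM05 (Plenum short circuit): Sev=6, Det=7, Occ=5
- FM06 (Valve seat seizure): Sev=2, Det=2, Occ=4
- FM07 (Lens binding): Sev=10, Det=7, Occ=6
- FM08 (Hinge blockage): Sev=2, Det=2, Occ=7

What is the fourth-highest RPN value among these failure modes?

162

RPN = Severity × Occurrence × Detection:
  FM01: 10 × 5 × 10 = 500
  FM02: 6 × 4 × 4 = 96
  FM03: 9 × 3 × 6 = 162
  FM04: 2 × 3 × 9 = 54
  FM05: 6 × 5 × 7 = 210
  FM06: 2 × 4 × 2 = 16
  FM07: 10 × 6 × 7 = 420
  FM08: 2 × 7 × 2 = 28
Sorted descending: 500, 420, 210, 162, 96, 54, 28, 16.
The fourth-highest RPN is 162 (FM03).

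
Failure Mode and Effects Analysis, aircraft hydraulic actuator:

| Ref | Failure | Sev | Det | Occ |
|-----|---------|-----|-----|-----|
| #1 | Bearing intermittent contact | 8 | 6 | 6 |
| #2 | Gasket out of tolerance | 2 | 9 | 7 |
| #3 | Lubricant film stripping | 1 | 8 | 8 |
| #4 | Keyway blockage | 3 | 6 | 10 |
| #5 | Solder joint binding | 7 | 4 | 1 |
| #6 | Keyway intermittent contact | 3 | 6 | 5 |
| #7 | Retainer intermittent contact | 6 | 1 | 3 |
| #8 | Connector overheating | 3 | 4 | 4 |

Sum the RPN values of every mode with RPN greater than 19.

824

RPN = Severity × Occurrence × Detection:
  #1: 8 × 6 × 6 = 288
  #2: 2 × 7 × 9 = 126
  #3: 1 × 8 × 8 = 64
  #4: 3 × 10 × 6 = 180
  #5: 7 × 1 × 4 = 28
  #6: 3 × 5 × 6 = 90
  #7: 6 × 3 × 1 = 18
  #8: 3 × 4 × 4 = 48
RPN > 19: #1 (288), #2 (126), #3 (64), #4 (180), #5 (28), #6 (90), #8 (48).
Sum: 288 + 126 + 64 + 180 + 28 + 90 + 48 = 824.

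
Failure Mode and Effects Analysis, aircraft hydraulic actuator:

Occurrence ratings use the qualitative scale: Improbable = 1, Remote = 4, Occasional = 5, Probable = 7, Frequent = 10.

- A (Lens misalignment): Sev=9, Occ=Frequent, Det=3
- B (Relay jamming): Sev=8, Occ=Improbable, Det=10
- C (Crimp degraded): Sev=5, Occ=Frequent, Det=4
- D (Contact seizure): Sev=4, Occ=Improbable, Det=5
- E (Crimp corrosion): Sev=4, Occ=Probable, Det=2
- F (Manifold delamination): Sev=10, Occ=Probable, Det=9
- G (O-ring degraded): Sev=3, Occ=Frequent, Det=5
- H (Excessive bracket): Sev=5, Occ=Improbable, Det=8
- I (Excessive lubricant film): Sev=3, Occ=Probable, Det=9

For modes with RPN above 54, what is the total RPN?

1575

RPN = Severity × Occurrence × Detection:
  A: 9 × 10 × 3 = 270
  B: 8 × 1 × 10 = 80
  C: 5 × 10 × 4 = 200
  D: 4 × 1 × 5 = 20
  E: 4 × 7 × 2 = 56
  F: 10 × 7 × 9 = 630
  G: 3 × 10 × 5 = 150
  H: 5 × 1 × 8 = 40
  I: 3 × 7 × 9 = 189
RPN > 54: A (270), B (80), C (200), E (56), F (630), G (150), I (189).
Sum: 270 + 80 + 200 + 56 + 630 + 150 + 189 = 1575.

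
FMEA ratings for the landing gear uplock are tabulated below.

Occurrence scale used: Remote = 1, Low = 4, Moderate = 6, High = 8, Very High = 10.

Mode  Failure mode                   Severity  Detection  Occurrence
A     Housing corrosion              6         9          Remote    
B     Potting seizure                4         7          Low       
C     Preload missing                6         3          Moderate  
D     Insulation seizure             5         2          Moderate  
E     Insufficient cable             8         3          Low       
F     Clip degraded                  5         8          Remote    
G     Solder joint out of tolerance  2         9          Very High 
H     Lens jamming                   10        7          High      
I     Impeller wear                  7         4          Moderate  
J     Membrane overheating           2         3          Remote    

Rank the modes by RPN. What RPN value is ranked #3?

RPN = Severity × Occurrence × Detection:
  A: 6 × 1 × 9 = 54
  B: 4 × 4 × 7 = 112
  C: 6 × 6 × 3 = 108
  D: 5 × 6 × 2 = 60
  E: 8 × 4 × 3 = 96
  F: 5 × 1 × 8 = 40
  G: 2 × 10 × 9 = 180
  H: 10 × 8 × 7 = 560
  I: 7 × 6 × 4 = 168
  J: 2 × 1 × 3 = 6
Sorted descending: 560, 180, 168, 112, 108, 96, 60, 54, 40, 6.
The third-highest RPN is 168 (I).

168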